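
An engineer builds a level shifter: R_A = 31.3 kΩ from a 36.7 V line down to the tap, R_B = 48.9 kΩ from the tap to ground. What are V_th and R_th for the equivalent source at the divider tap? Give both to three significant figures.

V_th is the open-circuit tap voltage: 36.7 × 48.9/(31.3 + 48.9) = 22.4 V.
With the supply zeroed, R_A and R_B appear in parallel from the tap: R_th = R_A‖R_B = (31.3 × 48.9)/80.20 = 19.1 kΩ.

V_th = 22.4 V, R_th = 19.1 kΩ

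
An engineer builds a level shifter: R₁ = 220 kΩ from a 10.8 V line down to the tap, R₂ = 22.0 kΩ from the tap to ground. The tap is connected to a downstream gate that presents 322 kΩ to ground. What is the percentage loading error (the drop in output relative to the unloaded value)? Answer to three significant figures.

5.85 %

The divider's output (Thévenin) resistance is R₁‖R₂ = 20.00 kΩ.
Fractional drop under load = R_th/(R_th + R_L) = 20.00 / (20.00 + 322) = 0.05848.
So the output falls by 5.85 %.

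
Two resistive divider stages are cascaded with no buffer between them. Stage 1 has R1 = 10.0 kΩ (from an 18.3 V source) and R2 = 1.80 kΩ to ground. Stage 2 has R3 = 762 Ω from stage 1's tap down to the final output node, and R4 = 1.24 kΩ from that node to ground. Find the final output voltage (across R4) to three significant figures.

V_out ≈ 0.981 V

Stage 2 presents R3+R4 = 2002 Ω as a load on stage 1's tap.
Stage 1's lower leg becomes R2‖(R3+R4) = 947.8 Ω, so V_mid = 18.3 × 947.8/10950 = 1.584 V.
Stage 2 is itself unloaded: V_out = V_mid × R4/(R3+R4) = 1.584 × 1240/2002 = 0.981 V.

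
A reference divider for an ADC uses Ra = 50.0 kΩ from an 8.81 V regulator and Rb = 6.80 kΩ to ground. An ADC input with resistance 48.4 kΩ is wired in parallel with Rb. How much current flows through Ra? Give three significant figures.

Rb‖R_L = 5.962 kΩ, so the source sees Ra + Rb‖R_L = 55.96 kΩ.
I = 8.81 V / 55.96 kΩ = 0.157 mA.

I ≈ 0.157 mA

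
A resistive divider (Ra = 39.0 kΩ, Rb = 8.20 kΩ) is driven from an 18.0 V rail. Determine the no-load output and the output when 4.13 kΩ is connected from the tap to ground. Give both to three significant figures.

Open-circuit: V = 18.0 × 8.20/(39.0 + 8.20) = 3.13 V.
With the load, Rb becomes Rb‖R_L = 2.747 kΩ, so V = 18.0 × 2.747/41.75 = 1.18 V.

Unloaded: 3.13 V; loaded: 1.18 V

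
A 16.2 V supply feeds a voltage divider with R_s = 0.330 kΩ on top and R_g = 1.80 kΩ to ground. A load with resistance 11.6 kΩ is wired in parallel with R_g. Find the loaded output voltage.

The load sits in parallel with R_g: R_g‖R_L = (1800 × 11600) / (1800 + 11600) = 1558 Ω.
V_out = 16.2 × 1558 / (330 + 1558) = 16.2 × 1558/1888 = 13.4 V.
(Unloaded it would have been 13.7 V.)

V_out ≈ 13.4 V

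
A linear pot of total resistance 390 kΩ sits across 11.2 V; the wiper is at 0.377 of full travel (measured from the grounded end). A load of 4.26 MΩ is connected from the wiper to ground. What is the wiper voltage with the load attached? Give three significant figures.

The wiper splits the pot into (1−α)R = 243.0 kΩ above and αR = 147.0 kΩ below.
Lower section ‖ load = 142.1 kΩ.
V_wiper = 11.2 × 142.1/(243.0 + 142.1) = 4.13 V.

V ≈ 4.13 V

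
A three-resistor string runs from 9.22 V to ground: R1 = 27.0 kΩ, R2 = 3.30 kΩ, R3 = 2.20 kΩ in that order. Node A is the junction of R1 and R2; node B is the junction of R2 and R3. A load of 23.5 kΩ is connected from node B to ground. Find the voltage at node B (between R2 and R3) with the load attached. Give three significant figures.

V ≈ 0.574 V

At node B, R3 is in parallel with the load: R3‖R_L = 2.012 kΩ.
Below node A the resistance is R2 + (R3‖R_L) = 5.312 kΩ, so V_A = 9.22 × 5.312/32.31 = 1.516 V.
Then V_B = V_A × (R3‖R_L)/(R2 + R3‖R_L) = 1.516 × 2.012/5.312 = 0.574 V.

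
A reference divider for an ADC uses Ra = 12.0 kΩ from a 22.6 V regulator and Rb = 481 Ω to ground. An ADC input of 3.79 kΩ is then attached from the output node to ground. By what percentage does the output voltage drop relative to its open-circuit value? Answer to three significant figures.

10.9 %

The divider's output (Thévenin) resistance is Ra‖Rb = 462.5 Ω.
Fractional drop under load = R_th/(R_th + R_L) = 462.5 / (462.5 + 3790) = 0.1088.
So the output falls by 10.9 %.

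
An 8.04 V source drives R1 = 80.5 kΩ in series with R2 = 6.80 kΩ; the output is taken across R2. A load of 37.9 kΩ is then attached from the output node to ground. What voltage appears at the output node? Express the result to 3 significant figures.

The load sits in parallel with R2: R2‖R_L = (6.80 × 37.9) / (6.80 + 37.9) = 5.766 kΩ.
V_out = 8.04 × 5.766 / (80.5 + 5.766) = 8.04 × 5.766/86.27 = 0.537 V.

V_out ≈ 0.537 V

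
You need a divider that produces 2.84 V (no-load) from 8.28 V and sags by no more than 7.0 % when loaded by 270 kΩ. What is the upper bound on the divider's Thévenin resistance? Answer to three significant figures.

Loading drop = R_th/(R_th + R_L) ≤ 0.0700, so R_th ≤ R_L · ε/(1−ε) = 270 kΩ × 0.0700/0.9300 = 20.3 kΩ.
(Any R1, R2 with R2/(R1+R2) = 0.343 and R1‖R2 ≤ 20.3 kΩ will meet the spec.)

R_th ≤ 20.3 kΩ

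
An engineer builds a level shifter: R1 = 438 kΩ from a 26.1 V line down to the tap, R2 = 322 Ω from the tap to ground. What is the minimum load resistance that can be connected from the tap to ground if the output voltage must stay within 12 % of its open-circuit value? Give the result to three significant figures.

R_L(min) ≈ 2.36 kΩ

Output resistance R_th = R1‖R2 = (438000 × 322)/438300 = 321.8 Ω.
The fractional drop is R_th/(R_th + R_L); requiring this ≤ 0.120 gives R_L ≥ R_th(1/0.120 − 1) = 321.8 × 7.333 = 2.36 kΩ.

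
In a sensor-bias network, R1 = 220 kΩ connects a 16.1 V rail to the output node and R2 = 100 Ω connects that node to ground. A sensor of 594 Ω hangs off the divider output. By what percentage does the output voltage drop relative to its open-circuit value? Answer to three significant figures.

The divider's output (Thévenin) resistance is R1‖R2 = 99.95 Ω.
Fractional drop under load = R_th/(R_th + R_L) = 99.95 / (99.95 + 594) = 0.1440.
So the output falls by 14.4 %.

14.4 %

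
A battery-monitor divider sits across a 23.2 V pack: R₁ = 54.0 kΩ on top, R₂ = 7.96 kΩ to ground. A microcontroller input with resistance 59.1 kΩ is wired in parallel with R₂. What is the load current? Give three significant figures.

I_L ≈ 0.0451 mA

R₂‖R_L = 7.015 kΩ; V_out = 23.2 × 7.015/61.02 = 2.667 V.
I_L = V_out / R_L = 2.667 / 59.1 kΩ = 0.0451 mA.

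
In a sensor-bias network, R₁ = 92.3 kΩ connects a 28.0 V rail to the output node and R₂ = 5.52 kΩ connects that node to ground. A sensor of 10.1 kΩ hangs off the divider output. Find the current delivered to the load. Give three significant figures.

I_L ≈ 0.103 mA

R₂‖R_L = 3.569 kΩ; V_out = 28.0 × 3.569/95.87 = 1.042 V.
I_L = V_out / R_L = 1.042 / 10.1 kΩ = 0.103 mA.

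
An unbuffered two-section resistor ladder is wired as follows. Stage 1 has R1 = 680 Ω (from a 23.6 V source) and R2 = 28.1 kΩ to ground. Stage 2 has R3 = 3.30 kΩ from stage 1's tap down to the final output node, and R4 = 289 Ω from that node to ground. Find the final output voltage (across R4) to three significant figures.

Stage 2 presents R3+R4 = 3589 Ω as a load on stage 1's tap.
Stage 1's lower leg becomes R2‖(R3+R4) = 3183 Ω, so V_mid = 23.6 × 3183/3863 = 19.45 V.
Stage 2 is itself unloaded: V_out = V_mid × R4/(R3+R4) = 19.45 × 289/3589 = 1.57 V.

V_out ≈ 1.57 V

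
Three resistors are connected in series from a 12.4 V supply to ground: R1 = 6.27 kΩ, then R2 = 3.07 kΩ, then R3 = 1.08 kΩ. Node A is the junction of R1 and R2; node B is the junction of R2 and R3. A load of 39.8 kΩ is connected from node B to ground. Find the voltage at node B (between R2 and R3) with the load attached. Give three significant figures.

At node B, R3 is in parallel with the load: R3‖R_L = 1.051 kΩ.
Below node A the resistance is R2 + (R3‖R_L) = 4.121 kΩ, so V_A = 12.4 × 4.121/10.39 = 4.918 V.
Then V_B = V_A × (R3‖R_L)/(R2 + R3‖R_L) = 4.918 × 1.051/4.121 = 1.25 V.

V ≈ 1.25 V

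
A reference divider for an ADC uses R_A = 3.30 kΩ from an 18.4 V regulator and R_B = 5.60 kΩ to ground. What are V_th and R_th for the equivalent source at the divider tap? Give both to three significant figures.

V_th = 11.6 V, R_th = 2.08 kΩ

V_th is the open-circuit tap voltage: 18.4 × 5.60/(3.30 + 5.60) = 11.6 V.
With the supply zeroed, R_A and R_B appear in parallel from the tap: R_th = R_A‖R_B = (3.30 × 5.60)/8.900 = 2.08 kΩ.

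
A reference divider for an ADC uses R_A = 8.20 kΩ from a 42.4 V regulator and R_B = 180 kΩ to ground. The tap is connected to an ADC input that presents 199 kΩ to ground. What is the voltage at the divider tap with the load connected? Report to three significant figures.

The load sits in parallel with R_B: R_B‖R_L = (180 × 199) / (180 + 199) = 94.51 kΩ.
V_out = 42.4 × 94.51 / (8.20 + 94.51) = 42.4 × 94.51/102.7 = 39.0 V.
(Unloaded it would have been 40.6 V.)

V_out ≈ 39.0 V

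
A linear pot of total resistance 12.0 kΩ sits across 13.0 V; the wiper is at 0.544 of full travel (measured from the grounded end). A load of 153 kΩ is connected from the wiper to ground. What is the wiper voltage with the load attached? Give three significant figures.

V ≈ 6.94 V

The wiper splits the pot into (1−α)R = 5.472 kΩ above and αR = 6.528 kΩ below.
Lower section ‖ load = 6.261 kΩ.
V_wiper = 13.0 × 6.261/(5.472 + 6.261) = 6.94 V.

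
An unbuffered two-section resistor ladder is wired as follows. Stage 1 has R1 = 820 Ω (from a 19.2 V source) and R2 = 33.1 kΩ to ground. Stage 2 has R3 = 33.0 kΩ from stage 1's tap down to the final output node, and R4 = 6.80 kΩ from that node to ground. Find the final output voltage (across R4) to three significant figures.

V_out ≈ 3.14 V

Stage 2 presents R3+R4 = 39800 Ω as a load on stage 1's tap.
Stage 1's lower leg becomes R2‖(R3+R4) = 18070 Ω, so V_mid = 19.2 × 18070/18890 = 18.37 V.
Stage 2 is itself unloaded: V_out = V_mid × R4/(R3+R4) = 18.37 × 6800/39800 = 3.14 V.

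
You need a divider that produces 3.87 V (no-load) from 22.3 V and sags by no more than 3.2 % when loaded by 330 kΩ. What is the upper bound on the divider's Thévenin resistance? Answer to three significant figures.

R_th ≤ 10.9 kΩ

Loading drop = R_th/(R_th + R_L) ≤ 0.0320, so R_th ≤ R_L · ε/(1−ε) = 330 kΩ × 0.0320/0.9680 = 10.9 kΩ.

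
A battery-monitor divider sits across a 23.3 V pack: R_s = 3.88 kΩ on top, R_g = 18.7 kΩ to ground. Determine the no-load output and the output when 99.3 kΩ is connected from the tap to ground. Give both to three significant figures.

Open-circuit: V = 23.3 × 18.7/(3.88 + 18.7) = 19.3 V.
With the load, R_g becomes R_g‖R_L = 15.74 kΩ, so V = 23.3 × 15.74/19.62 = 18.7 V.

Unloaded: 19.3 V; loaded: 18.7 V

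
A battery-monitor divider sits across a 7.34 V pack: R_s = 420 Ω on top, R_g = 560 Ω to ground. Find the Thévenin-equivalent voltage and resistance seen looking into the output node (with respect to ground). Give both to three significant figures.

V_th = 4.19 V, R_th = 240 Ω

V_th is the open-circuit tap voltage: 7.34 × 560/(420 + 560) = 4.19 V.
With the supply zeroed, R_s and R_g appear in parallel from the tap: R_th = R_s‖R_g = (420 × 560)/980.0 = 240 Ω.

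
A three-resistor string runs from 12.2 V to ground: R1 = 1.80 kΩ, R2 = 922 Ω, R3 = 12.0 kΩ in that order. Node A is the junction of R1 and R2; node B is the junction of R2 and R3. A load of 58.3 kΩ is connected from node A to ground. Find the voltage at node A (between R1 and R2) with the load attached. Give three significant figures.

Below node A the series string R2+R3 = 12920 Ω sits in parallel with the 58300 Ω load: 10580 Ω.
V_A = 12.2 × 10580/(1800 + 10580) = 10.4 V.

V ≈ 10.4 V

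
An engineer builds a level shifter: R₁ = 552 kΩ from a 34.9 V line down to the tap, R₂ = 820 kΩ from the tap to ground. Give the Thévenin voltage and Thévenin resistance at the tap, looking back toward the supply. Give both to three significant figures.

V_th is the open-circuit tap voltage: 34.9 × 820/(552 + 820) = 20.9 V.
With the supply zeroed, R₁ and R₂ appear in parallel from the tap: R_th = R₁‖R₂ = (552 × 820)/1372 = 330 kΩ.

V_th = 20.9 V, R_th = 330 kΩ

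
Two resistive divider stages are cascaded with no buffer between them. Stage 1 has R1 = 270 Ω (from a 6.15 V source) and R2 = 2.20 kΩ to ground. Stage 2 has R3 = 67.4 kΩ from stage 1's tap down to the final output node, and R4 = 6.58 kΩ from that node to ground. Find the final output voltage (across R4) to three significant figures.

V_out ≈ 0.486 V

Stage 2 presents R3+R4 = 73980 Ω as a load on stage 1's tap.
Stage 1's lower leg becomes R2‖(R3+R4) = 2136 Ω, so V_mid = 6.15 × 2136/2406 = 5.460 V.
Stage 2 is itself unloaded: V_out = V_mid × R4/(R3+R4) = 5.460 × 6580/73980 = 0.486 V.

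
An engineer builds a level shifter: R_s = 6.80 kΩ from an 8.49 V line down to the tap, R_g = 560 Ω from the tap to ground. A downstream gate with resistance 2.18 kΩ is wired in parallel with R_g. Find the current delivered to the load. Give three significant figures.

I_L ≈ 0.239 mA

R_g‖R_L = 445.5 Ω; V_out = 8.49 × 445.5/7246 = 0.5221 V.
I_L = V_out / R_L = 0.5221 / 2.18 kΩ = 0.239 mA.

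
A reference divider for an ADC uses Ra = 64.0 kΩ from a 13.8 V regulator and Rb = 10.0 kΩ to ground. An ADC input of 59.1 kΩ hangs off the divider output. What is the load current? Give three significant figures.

I_L ≈ 0.0275 mA

Rb‖R_L = 8.553 kΩ; V_out = 13.8 × 8.553/72.55 = 1.627 V.
I_L = V_out / R_L = 1.627 / 59.1 kΩ = 0.0275 mA.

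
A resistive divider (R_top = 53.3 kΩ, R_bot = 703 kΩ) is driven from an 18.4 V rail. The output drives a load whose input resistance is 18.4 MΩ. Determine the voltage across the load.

The load sits in parallel with R_bot: R_bot‖R_L = (703 × 18400) / (703 + 18400) = 677.1 kΩ.
V_out = 18.4 × 677.1 / (53.3 + 677.1) = 18.4 × 677.1/730.4 = 17.1 V.
(Unloaded it would have been 17.1 V.)

V_out ≈ 17.1 V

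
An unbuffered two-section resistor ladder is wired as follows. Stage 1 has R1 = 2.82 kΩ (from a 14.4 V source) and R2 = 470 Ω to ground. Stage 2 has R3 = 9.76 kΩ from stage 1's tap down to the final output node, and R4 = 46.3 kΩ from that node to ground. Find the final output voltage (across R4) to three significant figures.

V_out ≈ 1.69 V

Stage 2 presents R3+R4 = 56060 Ω as a load on stage 1's tap.
Stage 1's lower leg becomes R2‖(R3+R4) = 466.1 Ω, so V_mid = 14.4 × 466.1/3286 = 2.042 V.
Stage 2 is itself unloaded: V_out = V_mid × R4/(R3+R4) = 2.042 × 46300/56060 = 1.69 V.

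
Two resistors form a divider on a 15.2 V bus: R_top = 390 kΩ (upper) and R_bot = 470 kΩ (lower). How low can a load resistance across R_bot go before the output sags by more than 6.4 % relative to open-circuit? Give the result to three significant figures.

R_L(min) ≈ 3.12 MΩ

Output resistance R_th = R_top‖R_bot = (390 × 470)/860.0 = 213.1 kΩ.
The fractional drop is R_th/(R_th + R_L); requiring this ≤ 0.0640 gives R_L ≥ R_th(1/0.0640 − 1) = 213.1 × 14.62 = 3.12 MΩ.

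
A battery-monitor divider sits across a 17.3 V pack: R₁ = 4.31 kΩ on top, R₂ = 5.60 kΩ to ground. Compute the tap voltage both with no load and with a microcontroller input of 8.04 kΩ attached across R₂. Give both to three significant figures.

Unloaded: 9.78 V; loaded: 7.50 V

Open-circuit: V = 17.3 × 5.60/(4.31 + 5.60) = 9.78 V.
With the load, R₂ becomes R₂‖R_L = 3.301 kΩ, so V = 17.3 × 3.301/7.611 = 7.50 V.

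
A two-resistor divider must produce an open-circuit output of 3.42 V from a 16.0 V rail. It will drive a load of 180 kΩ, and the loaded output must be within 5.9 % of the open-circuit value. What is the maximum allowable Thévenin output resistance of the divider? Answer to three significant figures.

R_th ≤ 11.3 kΩ

Loading drop = R_th/(R_th + R_L) ≤ 0.0590, so R_th ≤ R_L · ε/(1−ε) = 180 kΩ × 0.0590/0.9410 = 11.3 kΩ.
(Any R1, R2 with R2/(R1+R2) = 0.214 and R1‖R2 ≤ 11.3 kΩ will meet the spec.)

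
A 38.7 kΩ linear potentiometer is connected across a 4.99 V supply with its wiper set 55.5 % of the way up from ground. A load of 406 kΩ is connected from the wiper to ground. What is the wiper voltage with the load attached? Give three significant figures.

The wiper splits the pot into (1−α)R = 17.22 kΩ above and αR = 21.48 kΩ below.
Lower section ‖ load = 20.40 kΩ.
V_wiper = 4.99 × 20.40/(17.22 + 20.40) = 2.71 V.

V ≈ 2.71 V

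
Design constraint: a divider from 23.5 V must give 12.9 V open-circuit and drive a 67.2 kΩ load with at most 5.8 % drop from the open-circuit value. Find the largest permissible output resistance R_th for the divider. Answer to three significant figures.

Loading drop = R_th/(R_th + R_L) ≤ 0.0580, so R_th ≤ R_L · ε/(1−ε) = 67.2 kΩ × 0.0580/0.9420 = 4.14 kΩ.

R_th ≤ 4.14 kΩ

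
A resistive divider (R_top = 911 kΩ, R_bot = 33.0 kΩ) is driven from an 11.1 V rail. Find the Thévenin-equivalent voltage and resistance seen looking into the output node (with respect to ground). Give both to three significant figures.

V_th = 0.388 V, R_th = 31.8 kΩ

V_th is the open-circuit tap voltage: 11.1 × 33.0/(911 + 33.0) = 0.388 V.
With the supply zeroed, R_top and R_bot appear in parallel from the tap: R_th = R_top‖R_bot = (911 × 33.0)/944.0 = 31.8 kΩ.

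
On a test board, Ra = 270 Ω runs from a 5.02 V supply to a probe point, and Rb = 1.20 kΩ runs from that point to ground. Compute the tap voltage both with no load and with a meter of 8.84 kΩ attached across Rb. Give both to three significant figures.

Open-circuit: V = 5.02 × 1200/(270 + 1200) = 4.10 V.
With the load, Rb becomes Rb‖R_L = 1057 Ω, so V = 5.02 × 1057/1327 = 4.00 V.

Unloaded: 4.10 V; loaded: 4.00 V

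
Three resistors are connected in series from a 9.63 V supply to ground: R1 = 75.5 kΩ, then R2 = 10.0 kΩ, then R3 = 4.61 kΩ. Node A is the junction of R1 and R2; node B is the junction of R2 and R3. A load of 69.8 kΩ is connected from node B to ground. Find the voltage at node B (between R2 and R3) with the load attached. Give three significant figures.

At node B, R3 is in parallel with the load: R3‖R_L = 4.324 kΩ.
Below node A the resistance is R2 + (R3‖R_L) = 14.32 kΩ, so V_A = 9.63 × 14.32/89.82 = 1.536 V.
Then V_B = V_A × (R3‖R_L)/(R2 + R3‖R_L) = 1.536 × 4.324/14.32 = 0.464 V.

V ≈ 0.464 V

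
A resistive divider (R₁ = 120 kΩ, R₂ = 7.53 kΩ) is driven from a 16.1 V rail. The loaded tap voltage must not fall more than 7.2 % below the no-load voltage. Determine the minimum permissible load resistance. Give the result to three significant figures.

Output resistance R_th = R₁‖R₂ = (120 × 7.53)/127.5 = 7.085 kΩ.
The fractional drop is R_th/(R_th + R_L); requiring this ≤ 0.0720 gives R_L ≥ R_th(1/0.0720 − 1) = 7.085 × 12.89 = 91.3 kΩ.

R_L(min) ≈ 91.3 kΩ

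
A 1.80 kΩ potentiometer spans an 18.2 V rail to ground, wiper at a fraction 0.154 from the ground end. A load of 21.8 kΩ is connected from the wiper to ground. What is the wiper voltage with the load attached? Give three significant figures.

V ≈ 2.77 V

The wiper splits the pot into (1−α)R = 1523 Ω above and αR = 277.2 Ω below.
Lower section ‖ load = 273.7 Ω.
V_wiper = 18.2 × 273.7/(1523 + 273.7) = 2.77 V.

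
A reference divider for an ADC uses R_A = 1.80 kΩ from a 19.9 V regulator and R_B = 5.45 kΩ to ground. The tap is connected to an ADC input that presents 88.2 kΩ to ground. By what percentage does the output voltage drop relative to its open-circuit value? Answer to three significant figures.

1.51 %

The divider's output (Thévenin) resistance is R_A‖R_B = 1.353 kΩ.
Fractional drop under load = R_th/(R_th + R_L) = 1.353 / (1.353 + 88.2) = 0.01511.
So the output falls by 1.51 %.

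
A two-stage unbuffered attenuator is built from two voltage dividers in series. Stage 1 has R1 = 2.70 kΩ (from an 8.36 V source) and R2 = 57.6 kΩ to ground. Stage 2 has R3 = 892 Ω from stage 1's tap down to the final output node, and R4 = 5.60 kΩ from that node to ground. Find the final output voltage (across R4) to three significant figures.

Stage 2 presents R3+R4 = 6492 Ω as a load on stage 1's tap.
Stage 1's lower leg becomes R2‖(R3+R4) = 5834 Ω, so V_mid = 8.36 × 5834/8534 = 5.715 V.
Stage 2 is itself unloaded: V_out = V_mid × R4/(R3+R4) = 5.715 × 5600/6492 = 4.93 V.

V_out ≈ 4.93 V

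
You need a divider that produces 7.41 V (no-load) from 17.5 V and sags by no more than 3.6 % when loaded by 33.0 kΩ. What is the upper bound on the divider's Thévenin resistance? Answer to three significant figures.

Loading drop = R_th/(R_th + R_L) ≤ 0.0360, so R_th ≤ R_L · ε/(1−ε) = 33.0 kΩ × 0.0360/0.9640 = 1.23 kΩ.

R_th ≤ 1.23 kΩ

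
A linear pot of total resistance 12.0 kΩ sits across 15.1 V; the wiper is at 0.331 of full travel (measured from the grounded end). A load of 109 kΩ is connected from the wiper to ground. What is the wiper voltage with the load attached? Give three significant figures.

V ≈ 4.88 V

The wiper splits the pot into (1−α)R = 8.028 kΩ above and αR = 3.972 kΩ below.
Lower section ‖ load = 3.832 kΩ.
V_wiper = 15.1 × 3.832/(8.028 + 3.832) = 4.88 V.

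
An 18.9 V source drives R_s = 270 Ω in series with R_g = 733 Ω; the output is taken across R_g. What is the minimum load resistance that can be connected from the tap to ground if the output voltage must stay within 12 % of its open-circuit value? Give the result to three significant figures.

Output resistance R_th = R_s‖R_g = (270 × 733)/1003 = 197.3 Ω.
The fractional drop is R_th/(R_th + R_L); requiring this ≤ 0.120 gives R_L ≥ R_th(1/0.120 − 1) = 197.3 × 7.333 = 1.45 kΩ.

R_L(min) ≈ 1.45 kΩ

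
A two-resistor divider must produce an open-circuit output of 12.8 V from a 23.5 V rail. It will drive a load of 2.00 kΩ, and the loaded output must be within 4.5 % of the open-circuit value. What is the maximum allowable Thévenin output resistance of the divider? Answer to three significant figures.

Loading drop = R_th/(R_th + R_L) ≤ 0.0450, so R_th ≤ R_L · ε/(1−ε) = 2.00 kΩ × 0.0450/0.9550 = 94.2 Ω.
(Any R1, R2 with R2/(R1+R2) = 0.545 and R1‖R2 ≤ 94.2 Ω will meet the spec.)

R_th ≤ 94.2 Ω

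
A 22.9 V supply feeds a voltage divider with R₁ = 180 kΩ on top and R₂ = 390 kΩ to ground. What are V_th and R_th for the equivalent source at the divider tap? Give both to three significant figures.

V_th = 15.7 V, R_th = 123 kΩ

V_th is the open-circuit tap voltage: 22.9 × 390/(180 + 390) = 15.7 V.
With the supply zeroed, R₁ and R₂ appear in parallel from the tap: R_th = R₁‖R₂ = (180 × 390)/570.0 = 123 kΩ.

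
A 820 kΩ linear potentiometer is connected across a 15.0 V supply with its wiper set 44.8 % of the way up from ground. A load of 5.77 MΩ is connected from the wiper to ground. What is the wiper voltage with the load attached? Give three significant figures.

V ≈ 6.49 V

The wiper splits the pot into (1−α)R = 452.6 kΩ above and αR = 367.4 kΩ below.
Lower section ‖ load = 345.4 kΩ.
V_wiper = 15.0 × 345.4/(452.6 + 345.4) = 6.49 V.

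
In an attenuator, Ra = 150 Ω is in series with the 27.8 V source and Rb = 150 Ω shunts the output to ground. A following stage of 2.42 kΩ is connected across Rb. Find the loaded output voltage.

V_out ≈ 13.5 V

The load sits in parallel with Rb: Rb‖R_L = (150 × 2420) / (150 + 2420) = 141.2 Ω.
V_out = 27.8 × 141.2 / (150 + 141.2) = 27.8 × 141.2/291.2 = 13.5 V.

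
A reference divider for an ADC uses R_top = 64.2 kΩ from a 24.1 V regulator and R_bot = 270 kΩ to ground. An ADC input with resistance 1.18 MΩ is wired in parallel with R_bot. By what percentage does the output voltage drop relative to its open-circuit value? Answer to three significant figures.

4.21 %

The divider's output (Thévenin) resistance is R_top‖R_bot = 51.87 kΩ.
Fractional drop under load = R_th/(R_th + R_L) = 51.87 / (51.87 + 1180) = 0.04210.
So the output falls by 4.21 %.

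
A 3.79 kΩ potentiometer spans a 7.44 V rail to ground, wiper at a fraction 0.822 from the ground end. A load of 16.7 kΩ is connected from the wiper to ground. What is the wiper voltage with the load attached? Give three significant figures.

The wiper splits the pot into (1−α)R = 674.6 Ω above and αR = 3115 Ω below.
Lower section ‖ load = 2626 Ω.
V_wiper = 7.44 × 2626/(674.6 + 2626) = 5.92 V.

V ≈ 5.92 V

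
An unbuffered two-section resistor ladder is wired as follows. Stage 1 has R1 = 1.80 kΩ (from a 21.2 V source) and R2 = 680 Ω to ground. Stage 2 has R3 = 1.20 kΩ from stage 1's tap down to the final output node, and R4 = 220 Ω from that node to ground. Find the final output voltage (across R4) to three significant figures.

Stage 2 presents R3+R4 = 1420 Ω as a load on stage 1's tap.
Stage 1's lower leg becomes R2‖(R3+R4) = 459.8 Ω, so V_mid = 21.2 × 459.8/2260 = 4.314 V.
Stage 2 is itself unloaded: V_out = V_mid × R4/(R3+R4) = 4.314 × 220/1420 = 0.668 V.

V_out ≈ 0.668 V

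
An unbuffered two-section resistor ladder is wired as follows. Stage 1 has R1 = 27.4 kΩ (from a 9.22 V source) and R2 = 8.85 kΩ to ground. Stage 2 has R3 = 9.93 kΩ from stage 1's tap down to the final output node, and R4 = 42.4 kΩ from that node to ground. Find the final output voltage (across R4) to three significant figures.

Stage 2 presents R3+R4 = 52.33 kΩ as a load on stage 1's tap.
Stage 1's lower leg becomes R2‖(R3+R4) = 7.570 kΩ, so V_mid = 9.22 × 7.570/34.97 = 1.996 V.
Stage 2 is itself unloaded: V_out = V_mid × R4/(R3+R4) = 1.996 × 42.4/52.33 = 1.62 V.

V_out ≈ 1.62 V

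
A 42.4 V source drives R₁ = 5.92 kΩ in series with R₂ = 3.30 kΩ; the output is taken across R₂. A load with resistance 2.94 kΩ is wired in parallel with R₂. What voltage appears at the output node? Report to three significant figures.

V_out ≈ 8.82 V

The load sits in parallel with R₂: R₂‖R_L = (3.30 × 2.94) / (3.30 + 2.94) = 1.555 kΩ.
V_out = 42.4 × 1.555 / (5.92 + 1.555) = 42.4 × 1.555/7.475 = 8.82 V.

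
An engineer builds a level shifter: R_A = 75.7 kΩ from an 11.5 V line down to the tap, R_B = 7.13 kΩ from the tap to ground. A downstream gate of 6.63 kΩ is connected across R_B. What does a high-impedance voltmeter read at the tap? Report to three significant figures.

V_out ≈ 0.499 V

The load sits in parallel with R_B: R_B‖R_L = (7.13 × 6.63) / (7.13 + 6.63) = 3.435 kΩ.
V_out = 11.5 × 3.435 / (75.7 + 3.435) = 11.5 × 3.435/79.14 = 0.499 V.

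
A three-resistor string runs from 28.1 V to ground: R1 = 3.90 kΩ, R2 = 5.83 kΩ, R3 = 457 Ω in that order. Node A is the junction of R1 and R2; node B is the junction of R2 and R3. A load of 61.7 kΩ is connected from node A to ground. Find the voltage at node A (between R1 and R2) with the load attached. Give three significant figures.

Below node A the series string R2+R3 = 6287 Ω sits in parallel with the 61700 Ω load: 5706 Ω.
V_A = 28.1 × 5706/(3900 + 5706) = 16.7 V.

V ≈ 16.7 V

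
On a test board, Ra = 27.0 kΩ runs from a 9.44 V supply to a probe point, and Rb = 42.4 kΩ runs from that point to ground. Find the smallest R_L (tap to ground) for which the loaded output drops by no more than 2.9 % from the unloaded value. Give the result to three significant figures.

Output resistance R_th = Ra‖Rb = (27.0 × 42.4)/69.40 = 16.50 kΩ.
The fractional drop is R_th/(R_th + R_L); requiring this ≤ 0.0290 gives R_L ≥ R_th(1/0.0290 − 1) = 16.50 × 33.48 = 552 kΩ.

R_L(min) ≈ 552 kΩ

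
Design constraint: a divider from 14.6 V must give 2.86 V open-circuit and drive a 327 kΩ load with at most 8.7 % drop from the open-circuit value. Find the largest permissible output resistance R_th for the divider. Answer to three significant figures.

Loading drop = R_th/(R_th + R_L) ≤ 0.0870, so R_th ≤ R_L · ε/(1−ε) = 327 kΩ × 0.0870/0.9130 = 31.2 kΩ.
(Any R1, R2 with R2/(R1+R2) = 0.196 and R1‖R2 ≤ 31.2 kΩ will meet the spec.)

R_th ≤ 31.2 kΩ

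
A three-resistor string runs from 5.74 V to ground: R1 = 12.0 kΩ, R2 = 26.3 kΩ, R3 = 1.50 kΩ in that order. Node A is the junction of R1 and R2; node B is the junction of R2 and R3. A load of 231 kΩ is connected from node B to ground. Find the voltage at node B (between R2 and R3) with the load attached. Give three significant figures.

At node B, R3 is in parallel with the load: R3‖R_L = 1.490 kΩ.
Below node A the resistance is R2 + (R3‖R_L) = 27.79 kΩ, so V_A = 5.74 × 27.79/39.79 = 4.009 V.
Then V_B = V_A × (R3‖R_L)/(R2 + R3‖R_L) = 4.009 × 1.490/27.79 = 0.215 V.

V ≈ 0.215 V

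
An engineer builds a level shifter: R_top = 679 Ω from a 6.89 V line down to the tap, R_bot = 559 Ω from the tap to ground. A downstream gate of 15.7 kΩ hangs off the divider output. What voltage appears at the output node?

The load sits in parallel with R_bot: R_bot‖R_L = (559 × 15700) / (559 + 15700) = 539.8 Ω.
V_out = 6.89 × 539.8 / (679 + 539.8) = 6.89 × 539.8/1219 = 3.05 V.

V_out ≈ 3.05 V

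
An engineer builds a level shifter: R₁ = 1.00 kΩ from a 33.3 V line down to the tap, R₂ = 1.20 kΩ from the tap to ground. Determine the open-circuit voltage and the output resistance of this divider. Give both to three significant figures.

V_th is the open-circuit tap voltage: 33.3 × 1.20/(1.00 + 1.20) = 18.2 V.
With the supply zeroed, R₁ and R₂ appear in parallel from the tap: R_th = R₁‖R₂ = (1.00 × 1.20)/2.200 = 545 Ω.

V_th = 18.2 V, R_th = 545 Ω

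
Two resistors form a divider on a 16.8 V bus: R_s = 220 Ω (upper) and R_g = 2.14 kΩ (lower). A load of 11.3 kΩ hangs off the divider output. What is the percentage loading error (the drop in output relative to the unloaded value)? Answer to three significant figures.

The divider's output (Thévenin) resistance is R_s‖R_g = 199.5 Ω.
Fractional drop under load = R_th/(R_th + R_L) = 199.5 / (199.5 + 11300) = 0.01735.
So the output falls by 1.73 %.

1.73 %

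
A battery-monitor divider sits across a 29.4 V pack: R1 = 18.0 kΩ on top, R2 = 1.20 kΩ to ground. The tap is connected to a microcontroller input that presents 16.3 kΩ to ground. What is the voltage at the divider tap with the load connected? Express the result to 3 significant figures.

The load sits in parallel with R2: R2‖R_L = (1.20 × 16.3) / (1.20 + 16.3) = 1.118 kΩ.
V_out = 29.4 × 1.118 / (18.0 + 1.118) = 29.4 × 1.118/19.12 = 1.72 V.

V_out ≈ 1.72 V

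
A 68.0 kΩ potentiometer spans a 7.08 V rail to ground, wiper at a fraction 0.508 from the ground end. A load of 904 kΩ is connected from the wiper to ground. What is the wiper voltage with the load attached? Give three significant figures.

V ≈ 3.53 V

The wiper splits the pot into (1−α)R = 33.46 kΩ above and αR = 34.54 kΩ below.
Lower section ‖ load = 33.27 kΩ.
V_wiper = 7.08 × 33.27/(33.46 + 33.27) = 3.53 V.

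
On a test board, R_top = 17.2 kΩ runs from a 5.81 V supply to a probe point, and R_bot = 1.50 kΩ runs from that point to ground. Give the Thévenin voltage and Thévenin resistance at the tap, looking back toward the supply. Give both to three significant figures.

V_th = 0.466 V, R_th = 1.38 kΩ

V_th is the open-circuit tap voltage: 5.81 × 1.50/(17.2 + 1.50) = 0.466 V.
With the supply zeroed, R_top and R_bot appear in parallel from the tap: R_th = R_top‖R_bot = (17.2 × 1.50)/18.70 = 1.38 kΩ.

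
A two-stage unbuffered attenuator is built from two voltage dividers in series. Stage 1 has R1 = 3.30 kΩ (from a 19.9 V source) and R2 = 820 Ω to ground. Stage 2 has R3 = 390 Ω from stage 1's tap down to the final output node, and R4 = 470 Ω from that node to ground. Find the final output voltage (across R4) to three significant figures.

V_out ≈ 1.23 V

Stage 2 presents R3+R4 = 860.0 Ω as a load on stage 1's tap.
Stage 1's lower leg becomes R2‖(R3+R4) = 419.8 Ω, so V_mid = 19.9 × 419.8/3720 = 2.246 V.
Stage 2 is itself unloaded: V_out = V_mid × R4/(R3+R4) = 2.246 × 470/860.0 = 1.23 V.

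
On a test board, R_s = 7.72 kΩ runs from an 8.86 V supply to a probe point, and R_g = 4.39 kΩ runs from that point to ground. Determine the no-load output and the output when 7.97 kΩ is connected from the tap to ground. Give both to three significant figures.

Unloaded: 3.21 V; loaded: 2.38 V

Open-circuit: V = 8.86 × 4.39/(7.72 + 4.39) = 3.21 V.
With the load, R_g becomes R_g‖R_L = 2.831 kΩ, so V = 8.86 × 2.831/10.55 = 2.38 V.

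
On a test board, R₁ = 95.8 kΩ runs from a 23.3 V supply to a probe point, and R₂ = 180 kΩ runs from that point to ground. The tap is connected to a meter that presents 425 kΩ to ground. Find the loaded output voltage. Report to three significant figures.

V_out ≈ 13.3 V

The load sits in parallel with R₂: R₂‖R_L = (180 × 425) / (180 + 425) = 126.4 kΩ.
V_out = 23.3 × 126.4 / (95.8 + 126.4) = 23.3 × 126.4/222.2 = 13.3 V.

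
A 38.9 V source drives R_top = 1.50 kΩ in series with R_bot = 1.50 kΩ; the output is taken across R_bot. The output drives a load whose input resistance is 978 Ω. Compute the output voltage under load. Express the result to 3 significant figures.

The load sits in parallel with R_bot: R_bot‖R_L = (1500 × 978) / (1500 + 978) = 592.0 Ω.
V_out = 38.9 × 592.0 / (1500 + 592.0) = 38.9 × 592.0/2092 = 11.0 V.

V_out ≈ 11.0 V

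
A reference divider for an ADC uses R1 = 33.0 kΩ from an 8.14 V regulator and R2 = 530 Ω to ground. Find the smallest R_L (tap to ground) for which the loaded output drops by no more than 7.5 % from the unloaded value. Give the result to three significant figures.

R_L(min) ≈ 6.43 kΩ

Output resistance R_th = R1‖R2 = (33000 × 530)/33530 = 521.6 Ω.
The fractional drop is R_th/(R_th + R_L); requiring this ≤ 0.0750 gives R_L ≥ R_th(1/0.0750 − 1) = 521.6 × 12.33 = 6.43 kΩ.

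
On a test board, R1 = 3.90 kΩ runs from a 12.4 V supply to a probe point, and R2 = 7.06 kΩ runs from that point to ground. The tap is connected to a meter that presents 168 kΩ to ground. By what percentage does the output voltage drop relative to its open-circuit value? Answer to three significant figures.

The divider's output (Thévenin) resistance is R1‖R2 = 2.512 kΩ.
Fractional drop under load = R_th/(R_th + R_L) = 2.512 / (2.512 + 168) = 0.01473.
So the output falls by 1.47 %.

1.47 %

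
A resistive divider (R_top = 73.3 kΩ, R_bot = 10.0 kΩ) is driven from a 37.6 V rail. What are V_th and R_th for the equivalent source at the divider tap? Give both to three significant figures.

V_th is the open-circuit tap voltage: 37.6 × 10.0/(73.3 + 10.0) = 4.51 V.
With the supply zeroed, R_top and R_bot appear in parallel from the tap: R_th = R_top‖R_bot = (73.3 × 10.0)/83.30 = 8.80 kΩ.

V_th = 4.51 V, R_th = 8.80 kΩ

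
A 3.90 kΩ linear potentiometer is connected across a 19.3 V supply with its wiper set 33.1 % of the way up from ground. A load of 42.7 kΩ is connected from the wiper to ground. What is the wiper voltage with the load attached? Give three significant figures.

The wiper splits the pot into (1−α)R = 2.609 kΩ above and αR = 1.291 kΩ below.
Lower section ‖ load = 1.253 kΩ.
V_wiper = 19.3 × 1.253/(2.609 + 1.253) = 6.26 V.

V ≈ 6.26 V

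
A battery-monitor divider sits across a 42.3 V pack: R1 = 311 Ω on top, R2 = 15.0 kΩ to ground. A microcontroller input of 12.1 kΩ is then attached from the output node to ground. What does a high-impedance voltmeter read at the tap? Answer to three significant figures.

V_out ≈ 40.4 V

The load sits in parallel with R2: R2‖R_L = (15000 × 12100) / (15000 + 12100) = 6697 Ω.
V_out = 42.3 × 6697 / (311 + 6697) = 42.3 × 6697/7008 = 40.4 V.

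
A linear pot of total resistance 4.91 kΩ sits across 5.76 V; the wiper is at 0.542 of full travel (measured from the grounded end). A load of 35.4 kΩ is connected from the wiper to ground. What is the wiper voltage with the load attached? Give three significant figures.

The wiper splits the pot into (1−α)R = 2.249 kΩ above and αR = 2.661 kΩ below.
Lower section ‖ load = 2.475 kΩ.
V_wiper = 5.76 × 2.475/(2.249 + 2.475) = 3.02 V.

V ≈ 3.02 V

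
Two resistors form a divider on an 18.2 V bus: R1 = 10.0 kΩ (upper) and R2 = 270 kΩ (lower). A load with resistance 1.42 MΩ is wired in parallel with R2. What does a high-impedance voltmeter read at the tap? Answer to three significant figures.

V_out ≈ 17.4 V

The load sits in parallel with R2: R2‖R_L = (270 × 1420) / (270 + 1420) = 226.9 kΩ.
V_out = 18.2 × 226.9 / (10.0 + 226.9) = 18.2 × 226.9/236.9 = 17.4 V.
(Unloaded it would have been 17.6 V.)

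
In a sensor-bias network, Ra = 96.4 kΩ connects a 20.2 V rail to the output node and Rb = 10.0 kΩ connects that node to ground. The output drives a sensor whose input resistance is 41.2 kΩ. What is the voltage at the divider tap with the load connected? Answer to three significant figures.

V_out ≈ 1.56 V

The load sits in parallel with Rb: Rb‖R_L = (10.0 × 41.2) / (10.0 + 41.2) = 8.047 kΩ.
V_out = 20.2 × 8.047 / (96.4 + 8.047) = 20.2 × 8.047/104.4 = 1.56 V.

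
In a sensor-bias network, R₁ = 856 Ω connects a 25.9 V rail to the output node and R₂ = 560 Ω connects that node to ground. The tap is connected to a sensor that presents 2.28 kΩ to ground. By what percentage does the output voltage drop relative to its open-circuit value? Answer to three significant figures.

The divider's output (Thévenin) resistance is R₁‖R₂ = 338.5 Ω.
Fractional drop under load = R_th/(R_th + R_L) = 338.5 / (338.5 + 2280) = 0.1293.
So the output falls by 12.9 %.

12.9 %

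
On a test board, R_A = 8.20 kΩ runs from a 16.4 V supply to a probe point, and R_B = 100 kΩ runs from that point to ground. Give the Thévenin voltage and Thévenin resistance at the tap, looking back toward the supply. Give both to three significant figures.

V_th = 15.2 V, R_th = 7.58 kΩ

V_th is the open-circuit tap voltage: 16.4 × 100/(8.20 + 100) = 15.2 V.
With the supply zeroed, R_A and R_B appear in parallel from the tap: R_th = R_A‖R_B = (8.20 × 100)/108.2 = 7.58 kΩ.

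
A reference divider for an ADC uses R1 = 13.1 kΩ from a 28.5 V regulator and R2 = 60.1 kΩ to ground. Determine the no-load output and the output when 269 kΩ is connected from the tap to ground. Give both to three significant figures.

Unloaded: 23.4 V; loaded: 22.5 V

Open-circuit: V = 28.5 × 60.1/(13.1 + 60.1) = 23.4 V.
With the load, R2 becomes R2‖R_L = 49.12 kΩ, so V = 28.5 × 49.12/62.22 = 22.5 V.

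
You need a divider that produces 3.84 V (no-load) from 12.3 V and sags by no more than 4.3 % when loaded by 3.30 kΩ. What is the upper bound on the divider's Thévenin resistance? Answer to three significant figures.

R_th ≤ 148 Ω

Loading drop = R_th/(R_th + R_L) ≤ 0.0430, so R_th ≤ R_L · ε/(1−ε) = 3.30 kΩ × 0.0430/0.9570 = 148 Ω.
(Any R1, R2 with R2/(R1+R2) = 0.312 and R1‖R2 ≤ 148 Ω will meet the spec.)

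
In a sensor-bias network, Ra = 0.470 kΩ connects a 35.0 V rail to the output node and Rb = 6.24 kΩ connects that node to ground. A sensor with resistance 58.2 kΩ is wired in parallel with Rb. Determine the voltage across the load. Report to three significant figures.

V_out ≈ 32.3 V

The load sits in parallel with Rb: Rb‖R_L = (6240 × 58200) / (6240 + 58200) = 5636 Ω.
V_out = 35.0 × 5636 / (470 + 5636) = 35.0 × 5636/6106 = 32.3 V.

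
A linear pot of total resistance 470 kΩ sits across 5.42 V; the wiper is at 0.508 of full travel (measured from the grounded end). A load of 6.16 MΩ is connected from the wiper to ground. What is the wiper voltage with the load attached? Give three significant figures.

The wiper splits the pot into (1−α)R = 231.2 kΩ above and αR = 238.8 kΩ below.
Lower section ‖ load = 229.9 kΩ.
V_wiper = 5.42 × 229.9/(231.2 + 229.9) = 2.70 V.

V ≈ 2.70 V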